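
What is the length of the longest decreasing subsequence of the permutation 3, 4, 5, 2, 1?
3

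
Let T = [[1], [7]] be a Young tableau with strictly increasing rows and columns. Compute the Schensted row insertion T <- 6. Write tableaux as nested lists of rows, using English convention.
6 is larger than every entry of row 1, so it is appended to row 1. The new tableau is [[1, 6], [7]].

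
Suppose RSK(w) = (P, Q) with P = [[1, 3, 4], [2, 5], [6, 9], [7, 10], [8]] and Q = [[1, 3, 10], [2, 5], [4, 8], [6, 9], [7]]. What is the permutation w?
8 7 10 6 9 2 1 5 3 4

Reverse the RSK construction: for i from n down to 1, find the cell of Q containing i, remove the entry at that cell from P, and reverse-bump it up through P; the value ejected from row 1 is w(i).

Step i=10: Q has 10 at row 1, column 3; remove that cell from P, ejecting 4. So w(10) = 4. P is now [[1, 3], [2, 5], [6, 9], [7, 10], [8]].
Step i=9: Q has 9 at row 4, column 2; remove 10 from row 4 of P and reverse-bump: 10 enters row 3 and ejects 9; 9 enters row 2 and ejects 5; 5 enters row 1 and ejects 3. So w(9) = 3. P is now [[1, 5], [2, 9], [6, 10], [7], [8]].
Step i=8: Q has 8 at row 3, column 2; remove 10 from row 3 of P and reverse-bump: 10 enters row 2 and ejects 9; 9 enters row 1 and ejects 5. So w(8) = 5. P is now [[1, 9], [2, 10], [6], [7], [8]].
Step i=7: Q has 7 at row 5, column 1; remove 8 from row 5 of P and reverse-bump: 8 enters row 4 and ejects 7; 7 enters row 3 and ejects 6; 6 enters row 2 and ejects 2; 2 enters row 1 and ejects 1. So w(7) = 1. P is now [[2, 9], [6, 10], [7], [8]].
Step i=6: Q has 6 at row 4, column 1; remove 8 from row 4 of P and reverse-bump: 8 enters row 3 and ejects 7; 7 enters row 2 and ejects 6; 6 enters row 1 and ejects 2. So w(6) = 2. P is now [[6, 9], [7, 10], [8]].
Step i=5: Q has 5 at row 2, column 2; remove 10 from row 2 of P and reverse-bump: 10 enters row 1 and ejects 9. So w(5) = 9. P is now [[6, 10], [7], [8]].
Step i=4: Q has 4 at row 3, column 1; remove 8 from row 3 of P and reverse-bump: 8 enters row 2 and ejects 7; 7 enters row 1 and ejects 6. So w(4) = 6. P is now [[7, 10], [8]].
Step i=3: Q has 3 at row 1, column 2; remove that cell from P, ejecting 10. So w(3) = 10. P is now [[7], [8]].
Step i=2: Q has 2 at row 2, column 1; remove 8 from row 2 of P and reverse-bump: 8 enters row 1 and ejects 7. So w(2) = 7. P is now [[8]].
Step i=1: Q has 1 at row 1, column 1; remove that cell from P, ejecting 8. So w(1) = 8. P is now [].

So w = 8 7 10 6 9 2 1 5 3 4.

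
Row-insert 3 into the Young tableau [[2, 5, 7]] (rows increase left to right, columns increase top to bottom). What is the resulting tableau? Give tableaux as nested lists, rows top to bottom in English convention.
[[2, 3, 7], [5]]

In row 1, 3 replaces 5 (the leftmost entry greater than 3); 5 is bumped to row 2. 5 starts a new row 2. The new tableau is [[2, 3, 7], [5]].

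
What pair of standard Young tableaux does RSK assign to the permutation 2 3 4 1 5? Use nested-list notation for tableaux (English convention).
P = [[1, 3, 4, 5], [2]], Q = [[1, 2, 3, 5], [4]]

Insert each entry of the permutation into P by Schensted row insertion, recording in Q the position of each new cell.

Insert 2: appended to row 1. P = [[2]], Q = [[1]].
Insert 3: appended to row 1. P = [[2, 3]], Q = [[1, 2]].
Insert 4: appended to row 1. P = [[2, 3, 4]], Q = [[1, 2, 3]].
Insert 1: 1 bumps 2 from row 1; 2 starts row 2. P = [[1, 3, 4], [2]], Q = [[1, 2, 3], [4]].
Insert 5: appended to row 1. P = [[1, 3, 4, 5], [2]], Q = [[1, 2, 3, 5], [4]].

So P = [[1, 3, 4, 5], [2]], Q = [[1, 2, 3, 5], [4]].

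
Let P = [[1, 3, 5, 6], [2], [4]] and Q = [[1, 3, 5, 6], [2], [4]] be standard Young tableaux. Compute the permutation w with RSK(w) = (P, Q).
Reverse the RSK construction: for i from n down to 1, find the cell of Q containing i, remove the entry at that cell from P, and reverse-bump it up through P; the value ejected from row 1 is w(i).

Step i=6: Q has 6 at row 1, column 4; remove that cell from P, ejecting 6. So w(6) = 6. P is now [[1, 3, 5], [2], [4]].
Step i=5: Q has 5 at row 1, column 3; remove that cell from P, ejecting 5. So w(5) = 5. P is now [[1, 3], [2], [4]].
Step i=4: Q has 4 at row 3, column 1; remove 4 from row 3 of P and reverse-bump: 4 enters row 2 and ejects 2; 2 enters row 1 and ejects 1. So w(4) = 1. P is now [[2, 3], [4]].
Step i=3: Q has 3 at row 1, column 2; remove that cell from P, ejecting 3. So w(3) = 3. P is now [[2], [4]].
Step i=2: Q has 2 at row 2, column 1; remove 4 from row 2 of P and reverse-bump: 4 enters row 1 and ejects 2. So w(2) = 2. P is now [[4]].
Step i=1: Q has 1 at row 1, column 1; remove that cell from P, ejecting 4. So w(1) = 4. P is now [].

So w = 4 2 3 1 5 6.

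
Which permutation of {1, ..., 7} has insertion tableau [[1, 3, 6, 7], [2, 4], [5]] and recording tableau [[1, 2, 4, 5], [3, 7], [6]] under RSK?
Reverse the RSK construction: for i from n down to 1, find the cell of Q containing i, remove the entry at that cell from P, and reverse-bump it up through P; the value ejected from row 1 is w(i).

Step i=7: Q has 7 at row 2, column 2; remove 4 from row 2 of P and reverse-bump: 4 enters row 1 and ejects 3. So w(7) = 3. P is now [[1, 4, 6, 7], [2], [5]].
Step i=6: Q has 6 at row 3, column 1; remove 5 from row 3 of P and reverse-bump: 5 enters row 2 and ejects 2; 2 enters row 1 and ejects 1. So w(6) = 1. P is now [[2, 4, 6, 7], [5]].
Step i=5: Q has 5 at row 1, column 4; remove that cell from P, ejecting 7. So w(5) = 7. P is now [[2, 4, 6], [5]].
Step i=4: Q has 4 at row 1, column 3; remove that cell from P, ejecting 6. So w(4) = 6. P is now [[2, 4], [5]].
Step i=3: Q has 3 at row 2, column 1; remove 5 from row 2 of P and reverse-bump: 5 enters row 1 and ejects 4. So w(3) = 4. P is now [[2, 5]].
Step i=2: Q has 2 at row 1, column 2; remove that cell from P, ejecting 5. So w(2) = 5. P is now [[2]].
Step i=1: Q has 1 at row 1, column 1; remove that cell from P, ejecting 2. So w(1) = 2. P is now [].

So w = 2 5 4 6 7 1 3.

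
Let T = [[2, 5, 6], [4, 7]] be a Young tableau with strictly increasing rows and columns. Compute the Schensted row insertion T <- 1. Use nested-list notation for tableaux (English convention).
[[1, 5, 6], [2, 7], [4]]

In row 1, 1 replaces 2 (the leftmost entry greater than 1); 2 is bumped to row 2. In row 2, 2 replaces 4 (the leftmost entry greater than 2); 4 is bumped to row 3. 4 starts a new row 3. The new tableau is [[1, 5, 6], [2, 7], [4]].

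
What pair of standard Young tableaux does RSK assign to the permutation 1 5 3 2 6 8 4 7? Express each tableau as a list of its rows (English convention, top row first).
Insert each entry of the permutation into P by Schensted row insertion, recording in Q the position of each new cell.

Insert 1: appended to row 1. P = [[1]], Q = [[1]].
Insert 5: appended to row 1. P = [[1, 5]], Q = [[1, 2]].
Insert 3: 3 bumps 5 from row 1; 5 starts row 2. P = [[1, 3], [5]], Q = [[1, 2], [3]].
Insert 2: 2 bumps 3 from row 1; 3 bumps 5 from row 2; 5 starts row 3. P = [[1, 2], [3], [5]], Q = [[1, 2], [3], [4]].
Insert 6: appended to row 1. P = [[1, 2, 6], [3], [5]], Q = [[1, 2, 5], [3], [4]].
Insert 8: appended to row 1. P = [[1, 2, 6, 8], [3], [5]], Q = [[1, 2, 5, 6], [3], [4]].
Insert 4: 4 bumps 6 from row 1; 6 appends to row 2. P = [[1, 2, 4, 8], [3, 6], [5]], Q = [[1, 2, 5, 6], [3, 7], [4]].
Insert 7: 7 bumps 8 from row 1; 8 appends to row 2. P = [[1, 2, 4, 7], [3, 6, 8], [5]], Q = [[1, 2, 5, 6], [3, 7, 8], [4]].

So P = [[1, 2, 4, 7], [3, 6, 8], [5]], Q = [[1, 2, 5, 6], [3, 7, 8], [4]].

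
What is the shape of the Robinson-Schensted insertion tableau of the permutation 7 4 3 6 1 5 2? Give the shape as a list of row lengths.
Row-insert each entry into an empty tableau.

After inserting 7: P = [[7]].
After inserting 4: P = [[4], [7]].
After inserting 3: P = [[3], [4], [7]].
After inserting 6: P = [[3, 6], [4], [7]].
After inserting 1: P = [[1, 6], [3], [4], [7]].
After inserting 5: P = [[1, 5], [3, 6], [4], [7]].
After inserting 2: P = [[1, 2], [3, 5], [4, 6], [7]].

The final insertion tableau P = [[1, 2], [3, 5], [4, 6], [7]] has shape [2, 2, 2, 1].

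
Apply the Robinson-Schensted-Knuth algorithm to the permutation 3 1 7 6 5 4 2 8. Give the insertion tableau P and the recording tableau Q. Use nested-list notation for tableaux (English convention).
P = [[1, 2, 8], [3, 4], [5], [6], [7]], Q = [[1, 3, 8], [2, 4], [5], [6], [7]]

Insert each entry of the permutation into P by Schensted row insertion, recording in Q the position of each new cell.

Insert 3: appended to row 1. P = [[3]].
Insert 1: 1 bumps 3 from row 1; 3 starts row 2. P = [[1], [3]].
Insert 7: appended to row 1. P = [[1, 7], [3]].
Insert 6: 6 bumps 7 from row 1; 7 appends to row 2. P = [[1, 6], [3, 7]].
Insert 5: 5 bumps 6 from row 1; 6 bumps 7 from row 2; 7 starts row 3. P = [[1, 5], [3, 6], [7]].
Insert 4: 4 bumps 5 from row 1; 5 bumps 6 from row 2; 6 bumps 7 from row 3; 7 starts row 4. P = [[1, 4], [3, 5], [6], [7]].
Insert 2: 2 bumps 4 from row 1; 4 bumps 5 from row 2; 5 bumps 6 from row 3; 6 bumps 7 from row 4; 7 starts row 5. P = [[1, 2], [3, 4], [5], [6], [7]].
Insert 8: appended to row 1. P = [[1, 2, 8], [3, 4], [5], [6], [7]].

So P = [[1, 2, 8], [3, 4], [5], [6], [7]], Q = [[1, 3, 8], [2, 4], [5], [6], [7]].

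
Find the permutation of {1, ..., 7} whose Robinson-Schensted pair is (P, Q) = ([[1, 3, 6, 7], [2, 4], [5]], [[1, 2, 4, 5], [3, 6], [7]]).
2 5 1 6 7 4 3

Reverse the RSK construction: for i from n down to 1, find the cell of Q containing i, remove the entry at that cell from P, and reverse-bump it up through P; the value ejected from row 1 is w(i).

Step i=7: Q has 7 at row 3, column 1; remove 5 from row 3 of P and reverse-bump: 5 enters row 2 and ejects 4; 4 enters row 1 and ejects 3. So w(7) = 3. P is now [[1, 4, 6, 7], [2, 5]].
Step i=6: Q has 6 at row 2, column 2; remove 5 from row 2 of P and reverse-bump: 5 enters row 1 and ejects 4. So w(6) = 4. P is now [[1, 5, 6, 7], [2]].
Step i=5: Q has 5 at row 1, column 4; remove that cell from P, ejecting 7. So w(5) = 7. P is now [[1, 5, 6], [2]].
Step i=4: Q has 4 at row 1, column 3; remove that cell from P, ejecting 6. So w(4) = 6. P is now [[1, 5], [2]].
Step i=3: Q has 3 at row 2, column 1; remove 2 from row 2 of P and reverse-bump: 2 enters row 1 and ejects 1. So w(3) = 1. P is now [[2, 5]].
Step i=2: Q has 2 at row 1, column 2; remove that cell from P, ejecting 5. So w(2) = 5. P is now [[2]].
Step i=1: Q has 1 at row 1, column 1; remove that cell from P, ejecting 2. So w(1) = 2. P is now [].

So w = 2 5 1 6 7 4 3.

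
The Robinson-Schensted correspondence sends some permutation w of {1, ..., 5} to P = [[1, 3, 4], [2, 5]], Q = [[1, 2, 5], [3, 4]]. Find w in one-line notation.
2 5 1 3 4

Reverse RSK: for i = n, n-1, ..., 1, locate i in Q, remove the corresponding corner cell from P, and reverse-bump its entry up through P; the value ejected from row 1 is w(i).

So w = 2 5 1 3 4.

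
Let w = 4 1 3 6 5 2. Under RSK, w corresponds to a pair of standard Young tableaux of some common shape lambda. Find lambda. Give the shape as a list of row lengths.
[3, 2, 1]

Row-insert each entry into an empty tableau.

After inserting 4: P = [[4]].
After inserting 1: P = [[1], [4]].
After inserting 3: P = [[1, 3], [4]].
After inserting 6: P = [[1, 3, 6], [4]].
After inserting 5: P = [[1, 3, 5], [4, 6]].
After inserting 2: P = [[1, 2, 5], [3, 6], [4]].

The final insertion tableau P = [[1, 2, 5], [3, 6], [4]] has shape [3, 2, 1].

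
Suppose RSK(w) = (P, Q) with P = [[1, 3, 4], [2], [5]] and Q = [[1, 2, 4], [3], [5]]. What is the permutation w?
Reverse RSK: for i = n, n-1, ..., 1, locate i in Q, remove the corresponding corner cell from P, and reverse-bump its entry up through P; the value ejected from row 1 is w(i).

So w = 2 5 3 4 1.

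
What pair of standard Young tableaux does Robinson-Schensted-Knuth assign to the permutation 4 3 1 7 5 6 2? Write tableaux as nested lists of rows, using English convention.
P = [[1, 2, 6], [3, 5], [4, 7]], Q = [[1, 4, 6], [2, 5], [3, 7]]

Insert each entry of the permutation into P by Schensted row insertion, recording in Q the position of each new cell.

Insert 4: appended to row 1. P = [[4]].
Insert 3: 3 bumps 4 from row 1; 4 starts row 2. P = [[3], [4]].
Insert 1: 1 bumps 3 from row 1; 3 bumps 4 from row 2; 4 starts row 3. P = [[1], [3], [4]].
Insert 7: appended to row 1. P = [[1, 7], [3], [4]].
Insert 5: 5 bumps 7 from row 1; 7 appends to row 2. P = [[1, 5], [3, 7], [4]].
Insert 6: appended to row 1. P = [[1, 5, 6], [3, 7], [4]].
Insert 2: 2 bumps 5 from row 1; 5 bumps 7 from row 2; 7 appends to row 3. P = [[1, 2, 6], [3, 5], [4, 7]].

So P = [[1, 2, 6], [3, 5], [4, 7]], Q = [[1, 4, 6], [2, 5], [3, 7]].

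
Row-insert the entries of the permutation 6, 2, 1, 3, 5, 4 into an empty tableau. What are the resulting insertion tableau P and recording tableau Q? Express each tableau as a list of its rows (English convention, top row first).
P = [[1, 3, 4], [2, 5], [6]], Q = [[1, 4, 5], [2, 6], [3]]

Insert each entry of the permutation into P by Schensted row insertion, recording in Q the position of each new cell.

Insert 6: appended to row 1. P = [[6]].
Insert 2: 2 bumps 6 from row 1; 6 starts row 2. P = [[2], [6]].
Insert 1: 1 bumps 2 from row 1; 2 bumps 6 from row 2; 6 starts row 3. P = [[1], [2], [6]].
Insert 3: appended to row 1. P = [[1, 3], [2], [6]].
Insert 5: appended to row 1. P = [[1, 3, 5], [2], [6]].
Insert 4: 4 bumps 5 from row 1; 5 appends to row 2. P = [[1, 3, 4], [2, 5], [6]].

So P = [[1, 3, 4], [2, 5], [6]], Q = [[1, 4, 5], [2, 6], [3]].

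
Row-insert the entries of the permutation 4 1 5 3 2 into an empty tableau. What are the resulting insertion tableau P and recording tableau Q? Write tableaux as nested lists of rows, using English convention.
Insert each entry of the permutation into P by Schensted row insertion, recording in Q the position of each new cell.

Insert 4: appended to row 1. P = [[4]].
Insert 1: 1 bumps 4 from row 1; 4 starts row 2. P = [[1], [4]].
Insert 5: appended to row 1. P = [[1, 5], [4]].
Insert 3: 3 bumps 5 from row 1; 5 appends to row 2. P = [[1, 3], [4, 5]].
Insert 2: 2 bumps 3 from row 1; 3 bumps 4 from row 2; 4 starts row 3. P = [[1, 2], [3, 5], [4]].

So P = [[1, 2], [3, 5], [4]], Q = [[1, 3], [2, 4], [5]].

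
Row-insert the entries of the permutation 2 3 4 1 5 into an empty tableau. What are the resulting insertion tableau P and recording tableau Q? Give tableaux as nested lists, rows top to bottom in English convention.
P = [[1, 3, 4, 5], [2]], Q = [[1, 2, 3, 5], [4]]

Insert each entry of the permutation into P by Schensted row insertion, recording in Q the position of each new cell.

Insert 2: appended to row 1. P = [[2]].
Insert 3: appended to row 1. P = [[2, 3]].
Insert 4: appended to row 1. P = [[2, 3, 4]].
Insert 1: 1 bumps 2 from row 1; 2 starts row 2. P = [[1, 3, 4], [2]].
Insert 5: appended to row 1. P = [[1, 3, 4, 5], [2]].

So P = [[1, 3, 4, 5], [2]], Q = [[1, 2, 3, 5], [4]].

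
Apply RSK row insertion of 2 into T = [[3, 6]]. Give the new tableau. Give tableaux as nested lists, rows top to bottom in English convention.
In row 1, 2 replaces 3 (the leftmost entry greater than 2); 3 is bumped to row 2. 3 starts a new row 2. The new tableau is [[2, 6], [3]].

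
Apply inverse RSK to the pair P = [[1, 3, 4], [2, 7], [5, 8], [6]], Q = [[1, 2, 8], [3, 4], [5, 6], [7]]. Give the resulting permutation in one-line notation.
6 8 5 7 2 3 1 4

Reverse the RSK construction: for i from n down to 1, find the cell of Q containing i, remove the entry at that cell from P, and reverse-bump it up through P; the value ejected from row 1 is w(i).

Step i=8: Q has 8 at row 1, column 3; remove that cell from P, ejecting 4. So w(8) = 4. P is now [[1, 3], [2, 7], [5, 8], [6]].
Step i=7: Q has 7 at row 4, column 1; remove 6 from row 4 of P and reverse-bump: 6 enters row 3 and ejects 5; 5 enters row 2 and ejects 2; 2 enters row 1 and ejects 1. So w(7) = 1. P is now [[2, 3], [5, 7], [6, 8]].
Step i=6: Q has 6 at row 3, column 2; remove 8 from row 3 of P and reverse-bump: 8 enters row 2 and ejects 7; 7 enters row 1 and ejects 3. So w(6) = 3. P is now [[2, 7], [5, 8], [6]].
Step i=5: Q has 5 at row 3, column 1; remove 6 from row 3 of P and reverse-bump: 6 enters row 2 and ejects 5; 5 enters row 1 and ejects 2. So w(5) = 2. P is now [[5, 7], [6, 8]].
Step i=4: Q has 4 at row 2, column 2; remove 8 from row 2 of P and reverse-bump: 8 enters row 1 and ejects 7. So w(4) = 7. P is now [[5, 8], [6]].
Step i=3: Q has 3 at row 2, column 1; remove 6 from row 2 of P and reverse-bump: 6 enters row 1 and ejects 5. So w(3) = 5. P is now [[6, 8]].
Step i=2: Q has 2 at row 1, column 2; remove that cell from P, ejecting 8. So w(2) = 8. P is now [[6]].
Step i=1: Q has 1 at row 1, column 1; remove that cell from P, ejecting 6. So w(1) = 6. P is now [].

So w = 6 8 5 7 2 3 1 4.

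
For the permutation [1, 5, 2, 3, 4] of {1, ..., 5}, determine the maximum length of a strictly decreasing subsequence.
2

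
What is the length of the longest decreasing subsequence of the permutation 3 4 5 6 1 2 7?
2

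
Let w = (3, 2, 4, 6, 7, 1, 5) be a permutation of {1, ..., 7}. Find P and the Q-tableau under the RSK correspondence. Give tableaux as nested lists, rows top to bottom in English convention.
Insert each entry of the permutation into P by Schensted row insertion, recording in Q the position of each new cell.

Insert 3: appended to row 1. P = [[3]], Q = [[1]].
Insert 2: 2 bumps 3 from row 1; 3 starts row 2. P = [[2], [3]], Q = [[1], [2]].
Insert 4: appended to row 1. P = [[2, 4], [3]], Q = [[1, 3], [2]].
Insert 6: appended to row 1. P = [[2, 4, 6], [3]], Q = [[1, 3, 4], [2]].
Insert 7: appended to row 1. P = [[2, 4, 6, 7], [3]], Q = [[1, 3, 4, 5], [2]].
Insert 1: 1 bumps 2 from row 1; 2 bumps 3 from row 2; 3 starts row 3. P = [[1, 4, 6, 7], [2], [3]], Q = [[1, 3, 4, 5], [2], [6]].
Insert 5: 5 bumps 6 from row 1; 6 appends to row 2. P = [[1, 4, 5, 7], [2, 6], [3]], Q = [[1, 3, 4, 5], [2, 7], [6]].

So P = [[1, 4, 5, 7], [2, 6], [3]], Q = [[1, 3, 4, 5], [2, 7], [6]].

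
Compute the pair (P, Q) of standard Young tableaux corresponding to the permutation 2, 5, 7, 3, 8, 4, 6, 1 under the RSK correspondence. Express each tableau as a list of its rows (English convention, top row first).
P = [[1, 3, 4, 6], [2, 7, 8], [5]], Q = [[1, 2, 3, 5], [4, 6, 7], [8]]

Insert each entry of the permutation into P by Schensted row insertion, recording in Q the position of each new cell.

Insert 2: appended to row 1. P = [[2]].
Insert 5: appended to row 1. P = [[2, 5]].
Insert 7: appended to row 1. P = [[2, 5, 7]].
Insert 3: 3 bumps 5 from row 1; 5 starts row 2. P = [[2, 3, 7], [5]].
Insert 8: appended to row 1. P = [[2, 3, 7, 8], [5]].
Insert 4: 4 bumps 7 from row 1; 7 appends to row 2. P = [[2, 3, 4, 8], [5, 7]].
Insert 6: 6 bumps 8 from row 1; 8 appends to row 2. P = [[2, 3, 4, 6], [5, 7, 8]].
Insert 1: 1 bumps 2 from row 1; 2 bumps 5 from row 2; 5 starts row 3. P = [[1, 3, 4, 6], [2, 7, 8], [5]].

So P = [[1, 3, 4, 6], [2, 7, 8], [5]], Q = [[1, 2, 3, 5], [4, 6, 7], [8]].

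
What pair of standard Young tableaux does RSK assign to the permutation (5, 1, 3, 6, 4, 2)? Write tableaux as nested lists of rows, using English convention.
Insert each entry of the permutation into P by Schensted row insertion, recording in Q the position of each new cell.

Insert 5: appended to row 1. P = [[5]], Q = [[1]].
Insert 1: 1 bumps 5 from row 1; 5 starts row 2. P = [[1], [5]], Q = [[1], [2]].
Insert 3: appended to row 1. P = [[1, 3], [5]], Q = [[1, 3], [2]].
Insert 6: appended to row 1. P = [[1, 3, 6], [5]], Q = [[1, 3, 4], [2]].
Insert 4: 4 bumps 6 from row 1; 6 appends to row 2. P = [[1, 3, 4], [5, 6]], Q = [[1, 3, 4], [2, 5]].
Insert 2: 2 bumps 3 from row 1; 3 bumps 5 from row 2; 5 starts row 3. P = [[1, 2, 4], [3, 6], [5]], Q = [[1, 3, 4], [2, 5], [6]].

So P = [[1, 2, 4], [3, 6], [5]], Q = [[1, 3, 4], [2, 5], [6]].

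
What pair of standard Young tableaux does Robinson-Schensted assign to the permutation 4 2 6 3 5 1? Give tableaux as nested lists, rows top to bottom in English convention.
Insert each entry of the permutation into P by Schensted row insertion, recording in Q the position of each new cell.

Insert 4: appended to row 1. P = [[4]].
Insert 2: 2 bumps 4 from row 1; 4 starts row 2. P = [[2], [4]].
Insert 6: appended to row 1. P = [[2, 6], [4]].
Insert 3: 3 bumps 6 from row 1; 6 appends to row 2. P = [[2, 3], [4, 6]].
Insert 5: appended to row 1. P = [[2, 3, 5], [4, 6]].
Insert 1: 1 bumps 2 from row 1; 2 bumps 4 from row 2; 4 starts row 3. P = [[1, 3, 5], [2, 6], [4]].

So P = [[1, 3, 5], [2, 6], [4]], Q = [[1, 3, 5], [2, 4], [6]].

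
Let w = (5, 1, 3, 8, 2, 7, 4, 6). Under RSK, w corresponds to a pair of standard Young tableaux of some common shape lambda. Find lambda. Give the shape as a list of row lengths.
[4, 2, 2]

Row-insert each entry into an empty tableau.

After inserting 5: P = [[5]].
After inserting 1: P = [[1], [5]].
After inserting 3: P = [[1, 3], [5]].
After inserting 8: P = [[1, 3, 8], [5]].
After inserting 2: P = [[1, 2, 8], [3], [5]].
After inserting 7: P = [[1, 2, 7], [3, 8], [5]].
After inserting 4: P = [[1, 2, 4], [3, 7], [5, 8]].
After inserting 6: P = [[1, 2, 4, 6], [3, 7], [5, 8]].

The final insertion tableau P = [[1, 2, 4, 6], [3, 7], [5, 8]] has shape [4, 2, 2].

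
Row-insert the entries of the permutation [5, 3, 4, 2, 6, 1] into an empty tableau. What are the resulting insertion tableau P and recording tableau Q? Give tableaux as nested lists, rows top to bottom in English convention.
Insert each entry of the permutation into P by Schensted row insertion, recording in Q the position of each new cell.

After inserting 5: P = [[5]].
After inserting 3: P = [[3], [5]].
After inserting 4: P = [[3, 4], [5]].
After inserting 2: P = [[2, 4], [3], [5]].
After inserting 6: P = [[2, 4, 6], [3], [5]].
After inserting 1: P = [[1, 4, 6], [2], [3], [5]].

So P = [[1, 4, 6], [2], [3], [5]], Q = [[1, 3, 5], [2], [4], [6]].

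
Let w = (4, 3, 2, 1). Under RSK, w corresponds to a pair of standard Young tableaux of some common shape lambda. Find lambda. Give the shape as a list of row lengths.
RSK row insertion gives P = [[1], [2], [3], [4]], which has shape [1, 1, 1, 1].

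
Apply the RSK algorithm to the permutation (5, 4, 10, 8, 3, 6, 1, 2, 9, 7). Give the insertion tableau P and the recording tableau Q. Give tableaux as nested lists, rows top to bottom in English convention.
Insert each entry of the permutation into P by Schensted row insertion, recording in Q the position of each new cell.

Insert 5: appended to row 1. P = [[5]].
Insert 4: 4 bumps 5 from row 1; 5 starts row 2. P = [[4], [5]].
Insert 10: appended to row 1. P = [[4, 10], [5]].
Insert 8: 8 bumps 10 from row 1; 10 appends to row 2. P = [[4, 8], [5, 10]].
Insert 3: 3 bumps 4 from row 1; 4 bumps 5 from row 2; 5 starts row 3. P = [[3, 8], [4, 10], [5]].
Insert 6: 6 bumps 8 from row 1; 8 bumps 10 from row 2; 10 appends to row 3. P = [[3, 6], [4, 8], [5, 10]].
Insert 1: 1 bumps 3 from row 1; 3 bumps 4 from row 2; 4 bumps 5 from row 3; 5 starts row 4. P = [[1, 6], [3, 8], [4, 10], [5]].
Insert 2: 2 bumps 6 from row 1; 6 bumps 8 from row 2; 8 bumps 10 from row 3; 10 appends to row 4. P = [[1, 2], [3, 6], [4, 8], [5, 10]].
Insert 9: appended to row 1. P = [[1, 2, 9], [3, 6], [4, 8], [5, 10]].
Insert 7: 7 bumps 9 from row 1; 9 appends to row 2. P = [[1, 2, 7], [3, 6, 9], [4, 8], [5, 10]].

So P = [[1, 2, 7], [3, 6, 9], [4, 8], [5, 10]], Q = [[1, 3, 9], [2, 4, 10], [5, 6], [7, 8]].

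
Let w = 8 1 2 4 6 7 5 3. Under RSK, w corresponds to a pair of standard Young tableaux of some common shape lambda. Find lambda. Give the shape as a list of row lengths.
Row-insert each entry into an empty tableau.

After inserting 8: P = [[8]].
After inserting 1: P = [[1], [8]].
After inserting 2: P = [[1, 2], [8]].
After inserting 4: P = [[1, 2, 4], [8]].
After inserting 6: P = [[1, 2, 4, 6], [8]].
After inserting 7: P = [[1, 2, 4, 6, 7], [8]].
After inserting 5: P = [[1, 2, 4, 5, 7], [6], [8]].
After inserting 3: P = [[1, 2, 3, 5, 7], [4], [6], [8]].

The final insertion tableau P = [[1, 2, 3, 5, 7], [4], [6], [8]] has shape [5, 1, 1, 1].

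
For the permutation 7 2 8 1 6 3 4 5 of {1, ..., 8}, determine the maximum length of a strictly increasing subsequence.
4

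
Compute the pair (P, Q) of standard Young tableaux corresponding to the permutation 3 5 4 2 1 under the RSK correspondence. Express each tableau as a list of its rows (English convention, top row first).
Insert each entry of the permutation into P by Schensted row insertion, recording in Q the position of each new cell.

Insert 3: appended to row 1. P = [[3]].
Insert 5: appended to row 1. P = [[3, 5]].
Insert 4: 4 bumps 5 from row 1; 5 starts row 2. P = [[3, 4], [5]].
Insert 2: 2 bumps 3 from row 1; 3 bumps 5 from row 2; 5 starts row 3. P = [[2, 4], [3], [5]].
Insert 1: 1 bumps 2 from row 1; 2 bumps 3 from row 2; 3 bumps 5 from row 3; 5 starts row 4. P = [[1, 4], [2], [3], [5]].

So P = [[1, 4], [2], [3], [5]], Q = [[1, 2], [3], [4], [5]].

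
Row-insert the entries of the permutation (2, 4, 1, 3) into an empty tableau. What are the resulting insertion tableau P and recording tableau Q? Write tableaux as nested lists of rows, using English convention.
P = [[1, 3], [2, 4]], Q = [[1, 2], [3, 4]]

Insert each entry of the permutation into P by Schensted row insertion, recording in Q the position of each new cell.

Insert 2: appended to row 1. P = [[2]], Q = [[1]].
Insert 4: appended to row 1. P = [[2, 4]], Q = [[1, 2]].
Insert 1: 1 bumps 2 from row 1; 2 starts row 2. P = [[1, 4], [2]], Q = [[1, 2], [3]].
Insert 3: 3 bumps 4 from row 1; 4 appends to row 2. P = [[1, 3], [2, 4]], Q = [[1, 2], [3, 4]].

So P = [[1, 3], [2, 4]], Q = [[1, 2], [3, 4]].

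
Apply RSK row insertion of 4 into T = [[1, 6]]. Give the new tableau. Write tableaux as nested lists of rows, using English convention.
[[1, 4], [6]]

In row 1, 4 replaces 6 (the leftmost entry greater than 4); 6 is bumped to row 2. 6 starts a new row 2. The new tableau is [[1, 4], [6]].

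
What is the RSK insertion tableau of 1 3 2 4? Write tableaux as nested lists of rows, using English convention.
Insert 1: appended to row 1. P = [[1]].
Insert 3: appended to row 1. P = [[1, 3]].
Insert 2: 2 bumps 3 from row 1; 3 starts row 2. P = [[1, 2], [3]].
Insert 4: appended to row 1. P = [[1, 2, 4], [3]].

So P = [[1, 2, 4], [3]].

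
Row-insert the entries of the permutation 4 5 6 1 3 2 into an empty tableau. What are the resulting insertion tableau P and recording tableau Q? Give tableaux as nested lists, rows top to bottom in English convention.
P = [[1, 2, 6], [3, 5], [4]], Q = [[1, 2, 3], [4, 5], [6]]

Insert each entry of the permutation into P by Schensted row insertion, recording in Q the position of each new cell.

Insert 4: appended to row 1. P = [[4]].
Insert 5: appended to row 1. P = [[4, 5]].
Insert 6: appended to row 1. P = [[4, 5, 6]].
Insert 1: 1 bumps 4 from row 1; 4 starts row 2. P = [[1, 5, 6], [4]].
Insert 3: 3 bumps 5 from row 1; 5 appends to row 2. P = [[1, 3, 6], [4, 5]].
Insert 2: 2 bumps 3 from row 1; 3 bumps 4 from row 2; 4 starts row 3. P = [[1, 2, 6], [3, 5], [4]].

So P = [[1, 2, 6], [3, 5], [4]], Q = [[1, 2, 3], [4, 5], [6]].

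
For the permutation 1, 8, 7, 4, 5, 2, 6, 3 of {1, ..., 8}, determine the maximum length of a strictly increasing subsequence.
4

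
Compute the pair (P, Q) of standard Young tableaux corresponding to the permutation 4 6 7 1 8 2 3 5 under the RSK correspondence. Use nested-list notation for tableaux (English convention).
Insert each entry of the permutation into P by Schensted row insertion, recording in Q the position of each new cell.

Insert 4: appended to row 1. P = [[4]].
Insert 6: appended to row 1. P = [[4, 6]].
Insert 7: appended to row 1. P = [[4, 6, 7]].
Insert 1: 1 bumps 4 from row 1; 4 starts row 2. P = [[1, 6, 7], [4]].
Insert 8: appended to row 1. P = [[1, 6, 7, 8], [4]].
Insert 2: 2 bumps 6 from row 1; 6 appends to row 2. P = [[1, 2, 7, 8], [4, 6]].
Insert 3: 3 bumps 7 from row 1; 7 appends to row 2. P = [[1, 2, 3, 8], [4, 6, 7]].
Insert 5: 5 bumps 8 from row 1; 8 appends to row 2. P = [[1, 2, 3, 5], [4, 6, 7, 8]].

So P = [[1, 2, 3, 5], [4, 6, 7, 8]], Q = [[1, 2, 3, 5], [4, 6, 7, 8]].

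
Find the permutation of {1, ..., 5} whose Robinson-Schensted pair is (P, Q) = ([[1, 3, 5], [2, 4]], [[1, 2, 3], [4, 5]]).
2 4 5 1 3

Reverse the RSK construction: for i from n down to 1, find the cell of Q containing i, remove the entry at that cell from P, and reverse-bump it up through P; the value ejected from row 1 is w(i).

Step i=5: Q has 5 at row 2, column 2; remove 4 from row 2 of P and reverse-bump: 4 enters row 1 and ejects 3. So w(5) = 3. P is now [[1, 4, 5], [2]].
Step i=4: Q has 4 at row 2, column 1; remove 2 from row 2 of P and reverse-bump: 2 enters row 1 and ejects 1. So w(4) = 1. P is now [[2, 4, 5]].
Step i=3: Q has 3 at row 1, column 3; remove that cell from P, ejecting 5. So w(3) = 5. P is now [[2, 4]].
Step i=2: Q has 2 at row 1, column 2; remove that cell from P, ejecting 4. So w(2) = 4. P is now [[2]].
Step i=1: Q has 1 at row 1, column 1; remove that cell from P, ejecting 2. So w(1) = 2. P is now [].

So w = 2 4 5 1 3.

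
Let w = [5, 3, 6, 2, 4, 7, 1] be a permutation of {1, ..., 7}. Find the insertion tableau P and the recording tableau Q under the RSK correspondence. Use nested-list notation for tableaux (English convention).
P = [[1, 4, 7], [2, 6], [3], [5]], Q = [[1, 3, 6], [2, 5], [4], [7]]

Insert each entry of the permutation into P by Schensted row insertion, recording in Q the position of each new cell.

Insert 5: appended to row 1. P = [[5]], Q = [[1]].
Insert 3: 3 bumps 5 from row 1; 5 starts row 2. P = [[3], [5]], Q = [[1], [2]].
Insert 6: appended to row 1. P = [[3, 6], [5]], Q = [[1, 3], [2]].
Insert 2: 2 bumps 3 from row 1; 3 bumps 5 from row 2; 5 starts row 3. P = [[2, 6], [3], [5]], Q = [[1, 3], [2], [4]].
Insert 4: 4 bumps 6 from row 1; 6 appends to row 2. P = [[2, 4], [3, 6], [5]], Q = [[1, 3], [2, 5], [4]].
Insert 7: appended to row 1. P = [[2, 4, 7], [3, 6], [5]], Q = [[1, 3, 6], [2, 5], [4]].
Insert 1: 1 bumps 2 from row 1; 2 bumps 3 from row 2; 3 bumps 5 from row 3; 5 starts row 4. P = [[1, 4, 7], [2, 6], [3], [5]], Q = [[1, 3, 6], [2, 5], [4], [7]].

So P = [[1, 4, 7], [2, 6], [3], [5]], Q = [[1, 3, 6], [2, 5], [4], [7]].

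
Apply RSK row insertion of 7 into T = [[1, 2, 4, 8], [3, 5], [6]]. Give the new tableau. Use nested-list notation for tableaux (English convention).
In row 1, 7 replaces 8 (the leftmost entry greater than 7); 8 is bumped to row 2. 8 is appended to row 2. The new tableau is [[1, 2, 4, 7], [3, 5, 8], [6]].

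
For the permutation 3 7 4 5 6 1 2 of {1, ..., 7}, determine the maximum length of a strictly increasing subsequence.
4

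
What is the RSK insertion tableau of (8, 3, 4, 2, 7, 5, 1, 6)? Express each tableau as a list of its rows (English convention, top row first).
After inserting 8: P = [[8]].
After inserting 3: P = [[3], [8]].
After inserting 4: P = [[3, 4], [8]].
After inserting 2: P = [[2, 4], [3], [8]].
After inserting 7: P = [[2, 4, 7], [3], [8]].
After inserting 5: P = [[2, 4, 5], [3, 7], [8]].
After inserting 1: P = [[1, 4, 5], [2, 7], [3], [8]].
After inserting 6: P = [[1, 4, 5, 6], [2, 7], [3], [8]].

So P = [[1, 4, 5, 6], [2, 7], [3], [8]].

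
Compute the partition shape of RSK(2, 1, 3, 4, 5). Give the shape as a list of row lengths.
[4, 1]

Row-insert each entry into an empty tableau.

After inserting 2: P = [[2]].
After inserting 1: P = [[1], [2]].
After inserting 3: P = [[1, 3], [2]].
After inserting 4: P = [[1, 3, 4], [2]].
After inserting 5: P = [[1, 3, 4, 5], [2]].

The final insertion tableau P = [[1, 3, 4, 5], [2]] has shape [4, 1].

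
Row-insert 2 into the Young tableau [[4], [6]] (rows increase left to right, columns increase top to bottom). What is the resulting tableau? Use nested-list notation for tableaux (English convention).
[[2], [4], [6]]

In row 1, 2 replaces 4 (the leftmost entry greater than 2); 4 is bumped to row 2. In row 2, 4 replaces 6 (the leftmost entry greater than 4); 6 is bumped to row 3. 6 starts a new row 3. The new tableau is [[2], [4], [6]].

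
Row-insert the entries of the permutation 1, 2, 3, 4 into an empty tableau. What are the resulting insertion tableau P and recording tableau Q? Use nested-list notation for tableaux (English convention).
P = [[1, 2, 3, 4]], Q = [[1, 2, 3, 4]]

Insert each entry of the permutation into P by Schensted row insertion, recording in Q the position of each new cell.

Insert 1: appended to row 1. P = [[1]].
Insert 2: appended to row 1. P = [[1, 2]].
Insert 3: appended to row 1. P = [[1, 2, 3]].
Insert 4: appended to row 1. P = [[1, 2, 3, 4]].

So P = [[1, 2, 3, 4]], Q = [[1, 2, 3, 4]].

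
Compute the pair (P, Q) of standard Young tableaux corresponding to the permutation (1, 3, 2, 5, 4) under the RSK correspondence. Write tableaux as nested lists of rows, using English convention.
Insert each entry of the permutation into P by Schensted row insertion, recording in Q the position of each new cell.

Insert 1: appended to row 1. P = [[1]].
Insert 3: appended to row 1. P = [[1, 3]].
Insert 2: 2 bumps 3 from row 1; 3 starts row 2. P = [[1, 2], [3]].
Insert 5: appended to row 1. P = [[1, 2, 5], [3]].
Insert 4: 4 bumps 5 from row 1; 5 appends to row 2. P = [[1, 2, 4], [3, 5]].

So P = [[1, 2, 4], [3, 5]], Q = [[1, 2, 4], [3, 5]].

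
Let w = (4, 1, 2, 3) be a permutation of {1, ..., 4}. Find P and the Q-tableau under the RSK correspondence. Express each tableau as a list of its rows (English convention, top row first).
Insert each entry of the permutation into P by Schensted row insertion, recording in Q the position of each new cell.

Insert 4: appended to row 1. P = [[4]], Q = [[1]].
Insert 1: 1 bumps 4 from row 1; 4 starts row 2. P = [[1], [4]], Q = [[1], [2]].
Insert 2: appended to row 1. P = [[1, 2], [4]], Q = [[1, 3], [2]].
Insert 3: appended to row 1. P = [[1, 2, 3], [4]], Q = [[1, 3, 4], [2]].

So P = [[1, 2, 3], [4]], Q = [[1, 3, 4], [2]].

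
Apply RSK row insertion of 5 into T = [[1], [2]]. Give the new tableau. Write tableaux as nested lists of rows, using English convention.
5 is larger than every entry of row 1, so it is appended to row 1. The new tableau is [[1, 5], [2]].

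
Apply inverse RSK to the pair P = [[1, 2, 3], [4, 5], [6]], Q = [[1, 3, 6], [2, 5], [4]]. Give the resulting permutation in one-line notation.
Reverse the RSK construction: for i from n down to 1, find the cell of Q containing i, remove the entry at that cell from P, and reverse-bump it up through P; the value ejected from row 1 is w(i).

Step i=6: Q has 6 at row 1, column 3; remove that cell from P, ejecting 3. So w(6) = 3. P is now [[1, 2], [4, 5], [6]].
Step i=5: Q has 5 at row 2, column 2; remove 5 from row 2 of P and reverse-bump: 5 enters row 1 and ejects 2. So w(5) = 2. P is now [[1, 5], [4], [6]].
Step i=4: Q has 4 at row 3, column 1; remove 6 from row 3 of P and reverse-bump: 6 enters row 2 and ejects 4; 4 enters row 1 and ejects 1. So w(4) = 1. P is now [[4, 5], [6]].
Step i=3: Q has 3 at row 1, column 2; remove that cell from P, ejecting 5. So w(3) = 5. P is now [[4], [6]].
Step i=2: Q has 2 at row 2, column 1; remove 6 from row 2 of P and reverse-bump: 6 enters row 1 and ejects 4. So w(2) = 4. P is now [[6]].
Step i=1: Q has 1 at row 1, column 1; remove that cell from P, ejecting 6. So w(1) = 6. P is now [].

So w = 6 4 5 1 2 3.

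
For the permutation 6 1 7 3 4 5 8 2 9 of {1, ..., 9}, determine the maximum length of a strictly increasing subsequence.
6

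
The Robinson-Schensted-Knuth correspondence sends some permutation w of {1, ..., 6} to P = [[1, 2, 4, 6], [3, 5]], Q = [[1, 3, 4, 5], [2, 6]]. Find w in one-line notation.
Reverse the RSK construction: for i from n down to 1, find the cell of Q containing i, remove the entry at that cell from P, and reverse-bump it up through P; the value ejected from row 1 is w(i).

Step i=6: Q has 6 at row 2, column 2; remove 5 from row 2 of P and reverse-bump: 5 enters row 1 and ejects 4. So w(6) = 4. P is now [[1, 2, 5, 6], [3]].
Step i=5: Q has 5 at row 1, column 4; remove that cell from P, ejecting 6. So w(5) = 6. P is now [[1, 2, 5], [3]].
Step i=4: Q has 4 at row 1, column 3; remove that cell from P, ejecting 5. So w(4) = 5. P is now [[1, 2], [3]].
Step i=3: Q has 3 at row 1, column 2; remove that cell from P, ejecting 2. So w(3) = 2. P is now [[1], [3]].
Step i=2: Q has 2 at row 2, column 1; remove 3 from row 2 of P and reverse-bump: 3 enters row 1 and ejects 1. So w(2) = 1. P is now [[3]].
Step i=1: Q has 1 at row 1, column 1; remove that cell from P, ejecting 3. So w(1) = 3. P is now [].

So w = 3 1 2 5 6 4.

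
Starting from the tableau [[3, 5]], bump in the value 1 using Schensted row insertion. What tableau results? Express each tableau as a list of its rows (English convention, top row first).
[[1, 5], [3]]

In row 1, 1 replaces 3 (the leftmost entry greater than 1); 3 is bumped to row 2. 3 starts a new row 2. The new tableau is [[1, 5], [3]].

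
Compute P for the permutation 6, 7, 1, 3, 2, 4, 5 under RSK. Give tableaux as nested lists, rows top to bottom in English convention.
Insert 6: appended to row 1. P = [[6]].
Insert 7: appended to row 1. P = [[6, 7]].
Insert 1: 1 bumps 6 from row 1; 6 starts row 2. P = [[1, 7], [6]].
Insert 3: 3 bumps 7 from row 1; 7 appends to row 2. P = [[1, 3], [6, 7]].
Insert 2: 2 bumps 3 from row 1; 3 bumps 6 from row 2; 6 starts row 3. P = [[1, 2], [3, 7], [6]].
Insert 4: appended to row 1. P = [[1, 2, 4], [3, 7], [6]].
Insert 5: appended to row 1. P = [[1, 2, 4, 5], [3, 7], [6]].

So P = [[1, 2, 4, 5], [3, 7], [6]].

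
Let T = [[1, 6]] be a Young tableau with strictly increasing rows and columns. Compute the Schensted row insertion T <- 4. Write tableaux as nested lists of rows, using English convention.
In row 1, 4 replaces 6 (the leftmost entry greater than 4); 6 is bumped to row 2. 6 starts a new row 2. The new tableau is [[1, 4], [6]].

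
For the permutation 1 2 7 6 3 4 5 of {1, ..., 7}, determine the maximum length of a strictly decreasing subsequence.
3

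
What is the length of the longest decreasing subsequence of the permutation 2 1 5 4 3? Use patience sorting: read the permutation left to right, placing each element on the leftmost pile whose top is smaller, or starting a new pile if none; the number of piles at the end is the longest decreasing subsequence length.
3

2: new pile. tops = [2]
1: new pile. tops = [2, 1]
5: onto pile 1 (replacing 2). tops = [5, 1]
4: onto pile 2 (replacing 1). tops = [5, 4]
3: new pile. tops = [5, 4, 3]

3 piles, so the longest decreasing subsequence has length 3.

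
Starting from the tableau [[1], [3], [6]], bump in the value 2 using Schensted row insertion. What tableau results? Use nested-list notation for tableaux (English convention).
2 is larger than every entry of row 1, so it is appended to row 1. The new tableau is [[1, 2], [3], [6]].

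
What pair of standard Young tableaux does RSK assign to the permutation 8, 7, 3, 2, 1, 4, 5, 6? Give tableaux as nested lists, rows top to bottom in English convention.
Insert each entry of the permutation into P by Schensted row insertion, recording in Q the position of each new cell.

After inserting 8: P = [[8]].
After inserting 7: P = [[7], [8]].
After inserting 3: P = [[3], [7], [8]].
After inserting 2: P = [[2], [3], [7], [8]].
After inserting 1: P = [[1], [2], [3], [7], [8]].
After inserting 4: P = [[1, 4], [2], [3], [7], [8]].
After inserting 5: P = [[1, 4, 5], [2], [3], [7], [8]].
After inserting 6: P = [[1, 4, 5, 6], [2], [3], [7], [8]].

So P = [[1, 4, 5, 6], [2], [3], [7], [8]], Q = [[1, 6, 7, 8], [2], [3], [4], [5]].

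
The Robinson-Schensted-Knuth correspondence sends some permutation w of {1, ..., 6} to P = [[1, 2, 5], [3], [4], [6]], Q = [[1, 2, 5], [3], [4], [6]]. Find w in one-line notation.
Reverse the RSK construction: for i from n down to 1, find the cell of Q containing i, remove the entry at that cell from P, and reverse-bump it up through P; the value ejected from row 1 is w(i).

Step i=6: Q has 6 at row 4, column 1; remove 6 from row 4 of P and reverse-bump: 6 enters row 3 and ejects 4; 4 enters row 2 and ejects 3; 3 enters row 1 and ejects 2. So w(6) = 2. P is now [[1, 3, 5], [4], [6]].
Step i=5: Q has 5 at row 1, column 3; remove that cell from P, ejecting 5. So w(5) = 5. P is now [[1, 3], [4], [6]].
Step i=4: Q has 4 at row 3, column 1; remove 6 from row 3 of P and reverse-bump: 6 enters row 2 and ejects 4; 4 enters row 1 and ejects 3. So w(4) = 3. P is now [[1, 4], [6]].
Step i=3: Q has 3 at row 2, column 1; remove 6 from row 2 of P and reverse-bump: 6 enters row 1 and ejects 4. So w(3) = 4. P is now [[1, 6]].
Step i=2: Q has 2 at row 1, column 2; remove that cell from P, ejecting 6. So w(2) = 6. P is now [[1]].
Step i=1: Q has 1 at row 1, column 1; remove that cell from P, ejecting 1. So w(1) = 1. P is now [].

So w = 1 6 4 3 5 2.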